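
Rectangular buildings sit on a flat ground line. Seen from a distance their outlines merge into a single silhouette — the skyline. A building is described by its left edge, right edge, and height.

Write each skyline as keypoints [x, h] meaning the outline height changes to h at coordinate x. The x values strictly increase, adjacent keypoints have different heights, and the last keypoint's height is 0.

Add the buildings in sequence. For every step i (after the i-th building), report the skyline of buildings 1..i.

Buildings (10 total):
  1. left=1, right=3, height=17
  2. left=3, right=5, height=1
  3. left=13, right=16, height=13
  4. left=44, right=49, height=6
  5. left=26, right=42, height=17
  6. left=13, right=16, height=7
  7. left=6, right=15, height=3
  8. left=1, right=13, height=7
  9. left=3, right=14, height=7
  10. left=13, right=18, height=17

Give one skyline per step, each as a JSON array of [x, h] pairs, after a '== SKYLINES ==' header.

== SKYLINES ==
[[1,17],[3,0]]
[[1,17],[3,1],[5,0]]
[[1,17],[3,1],[5,0],[13,13],[16,0]]
[[1,17],[3,1],[5,0],[13,13],[16,0],[44,6],[49,0]]
[[1,17],[3,1],[5,0],[13,13],[16,0],[26,17],[42,0],[44,6],[49,0]]
[[1,17],[3,1],[5,0],[13,13],[16,0],[26,17],[42,0],[44,6],[49,0]]
[[1,17],[3,1],[5,0],[6,3],[13,13],[16,0],[26,17],[42,0],[44,6],[49,0]]
[[1,17],[3,7],[13,13],[16,0],[26,17],[42,0],[44,6],[49,0]]
[[1,17],[3,7],[13,13],[16,0],[26,17],[42,0],[44,6],[49,0]]
[[1,17],[3,7],[13,17],[18,0],[26,17],[42,0],[44,6],[49,0]]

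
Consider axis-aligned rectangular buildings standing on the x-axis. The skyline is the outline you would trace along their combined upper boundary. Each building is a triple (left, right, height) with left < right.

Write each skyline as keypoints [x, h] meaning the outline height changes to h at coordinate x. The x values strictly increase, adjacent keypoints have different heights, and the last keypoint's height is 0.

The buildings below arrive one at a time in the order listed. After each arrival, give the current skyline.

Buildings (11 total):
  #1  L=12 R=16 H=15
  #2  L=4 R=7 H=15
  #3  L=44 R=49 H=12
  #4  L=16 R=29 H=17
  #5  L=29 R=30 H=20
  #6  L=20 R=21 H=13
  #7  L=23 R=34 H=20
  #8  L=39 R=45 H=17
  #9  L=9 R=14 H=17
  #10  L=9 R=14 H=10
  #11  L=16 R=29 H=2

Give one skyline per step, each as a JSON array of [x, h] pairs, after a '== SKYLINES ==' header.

== SKYLINES ==
[[12,15],[16,0]]
[[4,15],[7,0],[12,15],[16,0]]
[[4,15],[7,0],[12,15],[16,0],[44,12],[49,0]]
[[4,15],[7,0],[12,15],[16,17],[29,0],[44,12],[49,0]]
[[4,15],[7,0],[12,15],[16,17],[29,20],[30,0],[44,12],[49,0]]
[[4,15],[7,0],[12,15],[16,17],[29,20],[30,0],[44,12],[49,0]]
[[4,15],[7,0],[12,15],[16,17],[23,20],[34,0],[44,12],[49,0]]
[[4,15],[7,0],[12,15],[16,17],[23,20],[34,0],[39,17],[45,12],[49,0]]
[[4,15],[7,0],[9,17],[14,15],[16,17],[23,20],[34,0],[39,17],[45,12],[49,0]]
[[4,15],[7,0],[9,17],[14,15],[16,17],[23,20],[34,0],[39,17],[45,12],[49,0]]
[[4,15],[7,0],[9,17],[14,15],[16,17],[23,20],[34,0],[39,17],[45,12],[49,0]]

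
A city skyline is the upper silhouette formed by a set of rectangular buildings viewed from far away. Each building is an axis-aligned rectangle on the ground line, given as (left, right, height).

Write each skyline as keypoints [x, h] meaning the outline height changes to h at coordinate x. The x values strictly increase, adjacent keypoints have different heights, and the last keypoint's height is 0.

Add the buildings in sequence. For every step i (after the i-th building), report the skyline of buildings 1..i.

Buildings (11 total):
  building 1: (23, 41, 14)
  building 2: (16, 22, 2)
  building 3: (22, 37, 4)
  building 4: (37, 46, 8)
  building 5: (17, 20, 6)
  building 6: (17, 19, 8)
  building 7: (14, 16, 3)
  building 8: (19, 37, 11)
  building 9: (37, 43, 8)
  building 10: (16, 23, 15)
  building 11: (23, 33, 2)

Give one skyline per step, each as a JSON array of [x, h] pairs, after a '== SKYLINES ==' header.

== SKYLINES ==
[[23,14],[41,0]]
[[16,2],[22,0],[23,14],[41,0]]
[[16,2],[22,4],[23,14],[41,0]]
[[16,2],[22,4],[23,14],[41,8],[46,0]]
[[16,2],[17,6],[20,2],[22,4],[23,14],[41,8],[46,0]]
[[16,2],[17,8],[19,6],[20,2],[22,4],[23,14],[41,8],[46,0]]
[[14,3],[16,2],[17,8],[19,6],[20,2],[22,4],[23,14],[41,8],[46,0]]
[[14,3],[16,2],[17,8],[19,11],[23,14],[41,8],[46,0]]
[[14,3],[16,2],[17,8],[19,11],[23,14],[41,8],[46,0]]
[[14,3],[16,15],[23,14],[41,8],[46,0]]
[[14,3],[16,15],[23,14],[41,8],[46,0]]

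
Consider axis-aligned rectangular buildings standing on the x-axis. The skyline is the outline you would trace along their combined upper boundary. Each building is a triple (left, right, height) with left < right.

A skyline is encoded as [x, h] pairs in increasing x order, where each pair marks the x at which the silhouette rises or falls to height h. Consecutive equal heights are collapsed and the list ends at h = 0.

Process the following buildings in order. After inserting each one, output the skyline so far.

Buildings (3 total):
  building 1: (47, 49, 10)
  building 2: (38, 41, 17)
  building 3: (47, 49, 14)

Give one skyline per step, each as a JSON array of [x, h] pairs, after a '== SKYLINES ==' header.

== SKYLINES ==
[[47,10],[49,0]]
[[38,17],[41,0],[47,10],[49,0]]
[[38,17],[41,0],[47,14],[49,0]]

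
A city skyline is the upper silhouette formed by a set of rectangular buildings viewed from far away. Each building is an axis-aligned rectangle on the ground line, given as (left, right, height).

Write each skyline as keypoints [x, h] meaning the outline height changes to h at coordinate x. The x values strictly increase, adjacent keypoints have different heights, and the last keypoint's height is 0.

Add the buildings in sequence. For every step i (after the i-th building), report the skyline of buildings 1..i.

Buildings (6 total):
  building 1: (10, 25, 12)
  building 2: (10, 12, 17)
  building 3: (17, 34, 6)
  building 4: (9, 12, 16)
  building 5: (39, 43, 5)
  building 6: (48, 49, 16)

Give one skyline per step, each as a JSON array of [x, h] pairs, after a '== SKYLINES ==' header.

== SKYLINES ==
[[10,12],[25,0]]
[[10,17],[12,12],[25,0]]
[[10,17],[12,12],[25,6],[34,0]]
[[9,16],[10,17],[12,12],[25,6],[34,0]]
[[9,16],[10,17],[12,12],[25,6],[34,0],[39,5],[43,0]]
[[9,16],[10,17],[12,12],[25,6],[34,0],[39,5],[43,0],[48,16],[49,0]]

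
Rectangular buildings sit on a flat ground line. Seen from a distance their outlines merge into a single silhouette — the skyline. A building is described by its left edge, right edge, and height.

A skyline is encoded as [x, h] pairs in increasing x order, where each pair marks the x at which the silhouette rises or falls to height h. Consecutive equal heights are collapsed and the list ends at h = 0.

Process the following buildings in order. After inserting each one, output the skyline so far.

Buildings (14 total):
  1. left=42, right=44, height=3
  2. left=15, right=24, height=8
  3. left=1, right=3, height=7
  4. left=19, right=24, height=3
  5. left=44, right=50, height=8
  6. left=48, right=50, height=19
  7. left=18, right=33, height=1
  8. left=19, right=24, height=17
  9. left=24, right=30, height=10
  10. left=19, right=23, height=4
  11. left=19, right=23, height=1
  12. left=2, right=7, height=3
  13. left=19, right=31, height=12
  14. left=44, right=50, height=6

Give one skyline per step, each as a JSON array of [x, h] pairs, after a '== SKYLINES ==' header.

== SKYLINES ==
[[42,3],[44,0]]
[[15,8],[24,0],[42,3],[44,0]]
[[1,7],[3,0],[15,8],[24,0],[42,3],[44,0]]
[[1,7],[3,0],[15,8],[24,0],[42,3],[44,0]]
[[1,7],[3,0],[15,8],[24,0],[42,3],[44,8],[50,0]]
[[1,7],[3,0],[15,8],[24,0],[42,3],[44,8],[48,19],[50,0]]
[[1,7],[3,0],[15,8],[24,1],[33,0],[42,3],[44,8],[48,19],[50,0]]
[[1,7],[3,0],[15,8],[19,17],[24,1],[33,0],[42,3],[44,8],[48,19],[50,0]]
[[1,7],[3,0],[15,8],[19,17],[24,10],[30,1],[33,0],[42,3],[44,8],[48,19],[50,0]]
[[1,7],[3,0],[15,8],[19,17],[24,10],[30,1],[33,0],[42,3],[44,8],[48,19],[50,0]]
[[1,7],[3,0],[15,8],[19,17],[24,10],[30,1],[33,0],[42,3],[44,8],[48,19],[50,0]]
[[1,7],[3,3],[7,0],[15,8],[19,17],[24,10],[30,1],[33,0],[42,3],[44,8],[48,19],[50,0]]
[[1,7],[3,3],[7,0],[15,8],[19,17],[24,12],[31,1],[33,0],[42,3],[44,8],[48,19],[50,0]]
[[1,7],[3,3],[7,0],[15,8],[19,17],[24,12],[31,1],[33,0],[42,3],[44,8],[48,19],[50,0]]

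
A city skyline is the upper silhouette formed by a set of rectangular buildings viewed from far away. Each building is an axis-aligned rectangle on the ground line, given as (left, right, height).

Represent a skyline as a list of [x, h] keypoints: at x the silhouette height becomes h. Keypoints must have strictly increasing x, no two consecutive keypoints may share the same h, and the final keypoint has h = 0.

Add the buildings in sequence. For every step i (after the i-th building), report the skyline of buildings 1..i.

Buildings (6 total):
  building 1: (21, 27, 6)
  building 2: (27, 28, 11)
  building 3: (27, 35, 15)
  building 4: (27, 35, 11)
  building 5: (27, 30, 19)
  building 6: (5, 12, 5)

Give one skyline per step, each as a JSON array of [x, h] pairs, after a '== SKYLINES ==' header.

== SKYLINES ==
[[21,6],[27,0]]
[[21,6],[27,11],[28,0]]
[[21,6],[27,15],[35,0]]
[[21,6],[27,15],[35,0]]
[[21,6],[27,19],[30,15],[35,0]]
[[5,5],[12,0],[21,6],[27,19],[30,15],[35,0]]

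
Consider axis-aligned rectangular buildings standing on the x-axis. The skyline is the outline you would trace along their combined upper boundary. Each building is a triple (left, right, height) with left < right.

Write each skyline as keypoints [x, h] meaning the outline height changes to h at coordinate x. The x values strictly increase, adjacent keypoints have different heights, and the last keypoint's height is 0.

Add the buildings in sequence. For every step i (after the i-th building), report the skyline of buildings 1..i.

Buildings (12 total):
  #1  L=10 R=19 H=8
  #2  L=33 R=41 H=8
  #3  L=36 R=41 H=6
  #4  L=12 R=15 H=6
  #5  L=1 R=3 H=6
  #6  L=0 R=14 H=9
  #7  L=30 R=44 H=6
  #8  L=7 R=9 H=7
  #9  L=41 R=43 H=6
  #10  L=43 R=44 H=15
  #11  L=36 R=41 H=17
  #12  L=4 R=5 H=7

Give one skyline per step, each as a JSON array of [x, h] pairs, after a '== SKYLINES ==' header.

== SKYLINES ==
[[10,8],[19,0]]
[[10,8],[19,0],[33,8],[41,0]]
[[10,8],[19,0],[33,8],[41,0]]
[[10,8],[19,0],[33,8],[41,0]]
[[1,6],[3,0],[10,8],[19,0],[33,8],[41,0]]
[[0,9],[14,8],[19,0],[33,8],[41,0]]
[[0,9],[14,8],[19,0],[30,6],[33,8],[41,6],[44,0]]
[[0,9],[14,8],[19,0],[30,6],[33,8],[41,6],[44,0]]
[[0,9],[14,8],[19,0],[30,6],[33,8],[41,6],[44,0]]
[[0,9],[14,8],[19,0],[30,6],[33,8],[41,6],[43,15],[44,0]]
[[0,9],[14,8],[19,0],[30,6],[33,8],[36,17],[41,6],[43,15],[44,0]]
[[0,9],[14,8],[19,0],[30,6],[33,8],[36,17],[41,6],[43,15],[44,0]]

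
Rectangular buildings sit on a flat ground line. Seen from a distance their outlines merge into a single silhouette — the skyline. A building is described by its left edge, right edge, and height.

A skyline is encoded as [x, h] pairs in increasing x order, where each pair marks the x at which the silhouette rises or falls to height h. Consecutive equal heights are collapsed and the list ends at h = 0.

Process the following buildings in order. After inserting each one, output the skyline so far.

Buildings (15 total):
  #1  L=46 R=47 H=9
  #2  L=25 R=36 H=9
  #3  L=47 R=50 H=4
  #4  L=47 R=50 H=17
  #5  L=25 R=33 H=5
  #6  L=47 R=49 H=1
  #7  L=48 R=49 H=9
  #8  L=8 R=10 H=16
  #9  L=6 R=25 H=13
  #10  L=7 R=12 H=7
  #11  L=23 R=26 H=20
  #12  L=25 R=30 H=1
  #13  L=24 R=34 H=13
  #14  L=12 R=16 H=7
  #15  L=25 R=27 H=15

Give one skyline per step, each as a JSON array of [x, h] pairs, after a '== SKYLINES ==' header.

== SKYLINES ==
[[46,9],[47,0]]
[[25,9],[36,0],[46,9],[47,0]]
[[25,9],[36,0],[46,9],[47,4],[50,0]]
[[25,9],[36,0],[46,9],[47,17],[50,0]]
[[25,9],[36,0],[46,9],[47,17],[50,0]]
[[25,9],[36,0],[46,9],[47,17],[50,0]]
[[25,9],[36,0],[46,9],[47,17],[50,0]]
[[8,16],[10,0],[25,9],[36,0],[46,9],[47,17],[50,0]]
[[6,13],[8,16],[10,13],[25,9],[36,0],[46,9],[47,17],[50,0]]
[[6,13],[8,16],[10,13],[25,9],[36,0],[46,9],[47,17],[50,0]]
[[6,13],[8,16],[10,13],[23,20],[26,9],[36,0],[46,9],[47,17],[50,0]]
[[6,13],[8,16],[10,13],[23,20],[26,9],[36,0],[46,9],[47,17],[50,0]]
[[6,13],[8,16],[10,13],[23,20],[26,13],[34,9],[36,0],[46,9],[47,17],[50,0]]
[[6,13],[8,16],[10,13],[23,20],[26,13],[34,9],[36,0],[46,9],[47,17],[50,0]]
[[6,13],[8,16],[10,13],[23,20],[26,15],[27,13],[34,9],[36,0],[46,9],[47,17],[50,0]]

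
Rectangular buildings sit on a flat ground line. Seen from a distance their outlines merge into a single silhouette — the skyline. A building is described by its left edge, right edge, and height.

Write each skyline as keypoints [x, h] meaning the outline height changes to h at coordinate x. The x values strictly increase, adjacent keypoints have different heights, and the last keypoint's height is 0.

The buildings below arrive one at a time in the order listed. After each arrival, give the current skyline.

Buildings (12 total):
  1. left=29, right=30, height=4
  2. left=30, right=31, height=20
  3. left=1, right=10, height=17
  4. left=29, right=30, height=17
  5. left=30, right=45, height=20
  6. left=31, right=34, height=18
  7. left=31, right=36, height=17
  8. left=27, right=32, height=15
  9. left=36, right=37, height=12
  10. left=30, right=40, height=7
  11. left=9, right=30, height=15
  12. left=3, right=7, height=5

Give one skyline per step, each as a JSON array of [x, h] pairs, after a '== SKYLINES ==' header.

== SKYLINES ==
[[29,4],[30,0]]
[[29,4],[30,20],[31,0]]
[[1,17],[10,0],[29,4],[30,20],[31,0]]
[[1,17],[10,0],[29,17],[30,20],[31,0]]
[[1,17],[10,0],[29,17],[30,20],[45,0]]
[[1,17],[10,0],[29,17],[30,20],[45,0]]
[[1,17],[10,0],[29,17],[30,20],[45,0]]
[[1,17],[10,0],[27,15],[29,17],[30,20],[45,0]]
[[1,17],[10,0],[27,15],[29,17],[30,20],[45,0]]
[[1,17],[10,0],[27,15],[29,17],[30,20],[45,0]]
[[1,17],[10,15],[29,17],[30,20],[45,0]]
[[1,17],[10,15],[29,17],[30,20],[45,0]]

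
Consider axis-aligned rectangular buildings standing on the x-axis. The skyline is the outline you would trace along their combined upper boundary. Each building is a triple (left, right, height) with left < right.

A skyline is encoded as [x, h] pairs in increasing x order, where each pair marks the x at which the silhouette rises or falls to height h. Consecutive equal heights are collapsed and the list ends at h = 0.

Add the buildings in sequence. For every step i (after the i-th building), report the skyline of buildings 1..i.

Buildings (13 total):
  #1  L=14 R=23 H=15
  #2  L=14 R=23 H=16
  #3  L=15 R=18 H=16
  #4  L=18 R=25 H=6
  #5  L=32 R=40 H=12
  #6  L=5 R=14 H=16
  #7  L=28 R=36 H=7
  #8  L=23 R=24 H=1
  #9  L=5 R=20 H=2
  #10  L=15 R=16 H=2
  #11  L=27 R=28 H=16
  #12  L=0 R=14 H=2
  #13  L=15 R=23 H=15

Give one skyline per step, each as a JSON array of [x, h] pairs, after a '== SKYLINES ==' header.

== SKYLINES ==
[[14,15],[23,0]]
[[14,16],[23,0]]
[[14,16],[23,0]]
[[14,16],[23,6],[25,0]]
[[14,16],[23,6],[25,0],[32,12],[40,0]]
[[5,16],[23,6],[25,0],[32,12],[40,0]]
[[5,16],[23,6],[25,0],[28,7],[32,12],[40,0]]
[[5,16],[23,6],[25,0],[28,7],[32,12],[40,0]]
[[5,16],[23,6],[25,0],[28,7],[32,12],[40,0]]
[[5,16],[23,6],[25,0],[28,7],[32,12],[40,0]]
[[5,16],[23,6],[25,0],[27,16],[28,7],[32,12],[40,0]]
[[0,2],[5,16],[23,6],[25,0],[27,16],[28,7],[32,12],[40,0]]
[[0,2],[5,16],[23,6],[25,0],[27,16],[28,7],[32,12],[40,0]]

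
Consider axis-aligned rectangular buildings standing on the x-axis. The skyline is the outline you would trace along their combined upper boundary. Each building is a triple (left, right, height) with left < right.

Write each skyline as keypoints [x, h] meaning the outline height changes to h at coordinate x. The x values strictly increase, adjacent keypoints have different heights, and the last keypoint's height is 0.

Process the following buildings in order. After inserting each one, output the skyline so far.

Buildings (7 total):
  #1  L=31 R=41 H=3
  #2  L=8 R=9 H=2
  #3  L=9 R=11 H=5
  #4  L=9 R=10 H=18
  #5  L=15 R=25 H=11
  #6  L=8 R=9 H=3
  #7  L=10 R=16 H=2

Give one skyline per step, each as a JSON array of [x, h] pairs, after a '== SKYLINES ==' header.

== SKYLINES ==
[[31,3],[41,0]]
[[8,2],[9,0],[31,3],[41,0]]
[[8,2],[9,5],[11,0],[31,3],[41,0]]
[[8,2],[9,18],[10,5],[11,0],[31,3],[41,0]]
[[8,2],[9,18],[10,5],[11,0],[15,11],[25,0],[31,3],[41,0]]
[[8,3],[9,18],[10,5],[11,0],[15,11],[25,0],[31,3],[41,0]]
[[8,3],[9,18],[10,5],[11,2],[15,11],[25,0],[31,3],[41,0]]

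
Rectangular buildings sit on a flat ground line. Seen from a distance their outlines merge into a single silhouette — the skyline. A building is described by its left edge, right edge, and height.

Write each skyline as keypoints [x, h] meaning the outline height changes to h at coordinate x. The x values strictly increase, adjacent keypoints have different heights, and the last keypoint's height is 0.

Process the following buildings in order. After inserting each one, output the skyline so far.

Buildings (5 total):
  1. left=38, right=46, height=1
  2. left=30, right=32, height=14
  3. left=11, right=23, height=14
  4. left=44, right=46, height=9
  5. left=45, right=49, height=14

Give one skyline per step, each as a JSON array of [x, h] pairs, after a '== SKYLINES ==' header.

== SKYLINES ==
[[38,1],[46,0]]
[[30,14],[32,0],[38,1],[46,0]]
[[11,14],[23,0],[30,14],[32,0],[38,1],[46,0]]
[[11,14],[23,0],[30,14],[32,0],[38,1],[44,9],[46,0]]
[[11,14],[23,0],[30,14],[32,0],[38,1],[44,9],[45,14],[49,0]]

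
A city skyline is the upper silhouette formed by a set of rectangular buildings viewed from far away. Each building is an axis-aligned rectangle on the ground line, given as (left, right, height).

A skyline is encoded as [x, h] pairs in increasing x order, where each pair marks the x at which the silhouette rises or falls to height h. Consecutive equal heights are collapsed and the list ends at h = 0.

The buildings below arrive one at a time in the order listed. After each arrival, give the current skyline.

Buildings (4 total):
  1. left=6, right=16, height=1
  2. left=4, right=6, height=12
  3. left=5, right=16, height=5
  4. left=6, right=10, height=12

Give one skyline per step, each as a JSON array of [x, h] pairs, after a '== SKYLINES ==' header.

== SKYLINES ==
[[6,1],[16,0]]
[[4,12],[6,1],[16,0]]
[[4,12],[6,5],[16,0]]
[[4,12],[10,5],[16,0]]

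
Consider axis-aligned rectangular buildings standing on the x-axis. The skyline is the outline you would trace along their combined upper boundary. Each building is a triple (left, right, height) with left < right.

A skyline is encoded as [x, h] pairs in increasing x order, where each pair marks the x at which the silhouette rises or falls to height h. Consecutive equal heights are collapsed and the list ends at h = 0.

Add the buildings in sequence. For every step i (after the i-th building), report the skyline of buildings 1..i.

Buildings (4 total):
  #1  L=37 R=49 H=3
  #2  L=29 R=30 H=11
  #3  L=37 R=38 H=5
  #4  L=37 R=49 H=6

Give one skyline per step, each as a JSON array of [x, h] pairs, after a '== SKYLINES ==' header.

== SKYLINES ==
[[37,3],[49,0]]
[[29,11],[30,0],[37,3],[49,0]]
[[29,11],[30,0],[37,5],[38,3],[49,0]]
[[29,11],[30,0],[37,6],[49,0]]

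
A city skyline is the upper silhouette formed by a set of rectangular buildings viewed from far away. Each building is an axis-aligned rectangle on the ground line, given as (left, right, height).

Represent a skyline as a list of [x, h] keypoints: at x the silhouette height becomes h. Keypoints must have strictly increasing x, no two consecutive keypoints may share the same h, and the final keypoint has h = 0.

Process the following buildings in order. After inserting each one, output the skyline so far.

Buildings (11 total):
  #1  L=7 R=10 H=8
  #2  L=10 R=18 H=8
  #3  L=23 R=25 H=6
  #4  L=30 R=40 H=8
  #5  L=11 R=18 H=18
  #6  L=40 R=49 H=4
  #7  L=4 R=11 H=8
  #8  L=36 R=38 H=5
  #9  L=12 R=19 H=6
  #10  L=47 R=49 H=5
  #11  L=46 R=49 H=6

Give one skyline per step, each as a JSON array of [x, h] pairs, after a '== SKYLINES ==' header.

== SKYLINES ==
[[7,8],[10,0]]
[[7,8],[18,0]]
[[7,8],[18,0],[23,6],[25,0]]
[[7,8],[18,0],[23,6],[25,0],[30,8],[40,0]]
[[7,8],[11,18],[18,0],[23,6],[25,0],[30,8],[40,0]]
[[7,8],[11,18],[18,0],[23,6],[25,0],[30,8],[40,4],[49,0]]
[[4,8],[11,18],[18,0],[23,6],[25,0],[30,8],[40,4],[49,0]]
[[4,8],[11,18],[18,0],[23,6],[25,0],[30,8],[40,4],[49,0]]
[[4,8],[11,18],[18,6],[19,0],[23,6],[25,0],[30,8],[40,4],[49,0]]
[[4,8],[11,18],[18,6],[19,0],[23,6],[25,0],[30,8],[40,4],[47,5],[49,0]]
[[4,8],[11,18],[18,6],[19,0],[23,6],[25,0],[30,8],[40,4],[46,6],[49,0]]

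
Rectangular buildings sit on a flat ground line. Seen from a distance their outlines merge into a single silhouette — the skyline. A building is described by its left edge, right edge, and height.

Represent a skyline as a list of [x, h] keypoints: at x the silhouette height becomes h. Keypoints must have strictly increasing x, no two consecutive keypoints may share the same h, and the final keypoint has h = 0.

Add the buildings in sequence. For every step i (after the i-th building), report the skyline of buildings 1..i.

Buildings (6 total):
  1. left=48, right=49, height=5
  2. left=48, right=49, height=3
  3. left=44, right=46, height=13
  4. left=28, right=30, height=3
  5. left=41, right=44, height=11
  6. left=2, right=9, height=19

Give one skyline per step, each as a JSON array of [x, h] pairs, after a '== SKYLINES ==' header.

== SKYLINES ==
[[48,5],[49,0]]
[[48,5],[49,0]]
[[44,13],[46,0],[48,5],[49,0]]
[[28,3],[30,0],[44,13],[46,0],[48,5],[49,0]]
[[28,3],[30,0],[41,11],[44,13],[46,0],[48,5],[49,0]]
[[2,19],[9,0],[28,3],[30,0],[41,11],[44,13],[46,0],[48,5],[49,0]]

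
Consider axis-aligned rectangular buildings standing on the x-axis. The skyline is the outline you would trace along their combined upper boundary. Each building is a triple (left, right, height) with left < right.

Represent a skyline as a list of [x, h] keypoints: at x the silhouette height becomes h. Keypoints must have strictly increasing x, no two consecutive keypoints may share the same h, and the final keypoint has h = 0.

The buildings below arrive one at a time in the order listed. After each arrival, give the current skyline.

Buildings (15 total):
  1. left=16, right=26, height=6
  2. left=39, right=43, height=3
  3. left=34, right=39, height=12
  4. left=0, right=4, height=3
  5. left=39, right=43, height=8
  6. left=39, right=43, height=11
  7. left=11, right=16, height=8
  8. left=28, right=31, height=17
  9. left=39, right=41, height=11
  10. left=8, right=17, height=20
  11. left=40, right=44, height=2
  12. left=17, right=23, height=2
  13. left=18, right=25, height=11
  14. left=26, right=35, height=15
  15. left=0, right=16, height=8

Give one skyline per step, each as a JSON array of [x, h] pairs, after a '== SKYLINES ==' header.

== SKYLINES ==
[[16,6],[26,0]]
[[16,6],[26,0],[39,3],[43,0]]
[[16,6],[26,0],[34,12],[39,3],[43,0]]
[[0,3],[4,0],[16,6],[26,0],[34,12],[39,3],[43,0]]
[[0,3],[4,0],[16,6],[26,0],[34,12],[39,8],[43,0]]
[[0,3],[4,0],[16,6],[26,0],[34,12],[39,11],[43,0]]
[[0,3],[4,0],[11,8],[16,6],[26,0],[34,12],[39,11],[43,0]]
[[0,3],[4,0],[11,8],[16,6],[26,0],[28,17],[31,0],[34,12],[39,11],[43,0]]
[[0,3],[4,0],[11,8],[16,6],[26,0],[28,17],[31,0],[34,12],[39,11],[43,0]]
[[0,3],[4,0],[8,20],[17,6],[26,0],[28,17],[31,0],[34,12],[39,11],[43,0]]
[[0,3],[4,0],[8,20],[17,6],[26,0],[28,17],[31,0],[34,12],[39,11],[43,2],[44,0]]
[[0,3],[4,0],[8,20],[17,6],[26,0],[28,17],[31,0],[34,12],[39,11],[43,2],[44,0]]
[[0,3],[4,0],[8,20],[17,6],[18,11],[25,6],[26,0],[28,17],[31,0],[34,12],[39,11],[43,2],[44,0]]
[[0,3],[4,0],[8,20],[17,6],[18,11],[25,6],[26,15],[28,17],[31,15],[35,12],[39,11],[43,2],[44,0]]
[[0,8],[8,20],[17,6],[18,11],[25,6],[26,15],[28,17],[31,15],[35,12],[39,11],[43,2],[44,0]]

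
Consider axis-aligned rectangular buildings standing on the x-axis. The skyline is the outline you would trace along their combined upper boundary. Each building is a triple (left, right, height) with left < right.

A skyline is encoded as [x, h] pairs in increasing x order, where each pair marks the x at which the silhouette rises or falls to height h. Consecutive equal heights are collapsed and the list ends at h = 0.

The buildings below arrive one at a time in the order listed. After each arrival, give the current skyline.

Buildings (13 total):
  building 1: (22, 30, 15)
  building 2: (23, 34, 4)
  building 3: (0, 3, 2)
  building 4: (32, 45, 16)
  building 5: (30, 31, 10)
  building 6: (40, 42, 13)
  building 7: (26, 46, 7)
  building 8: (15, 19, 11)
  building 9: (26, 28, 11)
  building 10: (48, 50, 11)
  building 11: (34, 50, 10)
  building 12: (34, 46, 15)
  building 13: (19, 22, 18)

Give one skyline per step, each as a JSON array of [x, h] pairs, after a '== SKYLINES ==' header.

== SKYLINES ==
[[22,15],[30,0]]
[[22,15],[30,4],[34,0]]
[[0,2],[3,0],[22,15],[30,4],[34,0]]
[[0,2],[3,0],[22,15],[30,4],[32,16],[45,0]]
[[0,2],[3,0],[22,15],[30,10],[31,4],[32,16],[45,0]]
[[0,2],[3,0],[22,15],[30,10],[31,4],[32,16],[45,0]]
[[0,2],[3,0],[22,15],[30,10],[31,7],[32,16],[45,7],[46,0]]
[[0,2],[3,0],[15,11],[19,0],[22,15],[30,10],[31,7],[32,16],[45,7],[46,0]]
[[0,2],[3,0],[15,11],[19,0],[22,15],[30,10],[31,7],[32,16],[45,7],[46,0]]
[[0,2],[3,0],[15,11],[19,0],[22,15],[30,10],[31,7],[32,16],[45,7],[46,0],[48,11],[50,0]]
[[0,2],[3,0],[15,11],[19,0],[22,15],[30,10],[31,7],[32,16],[45,10],[48,11],[50,0]]
[[0,2],[3,0],[15,11],[19,0],[22,15],[30,10],[31,7],[32,16],[45,15],[46,10],[48,11],[50,0]]
[[0,2],[3,0],[15,11],[19,18],[22,15],[30,10],[31,7],[32,16],[45,15],[46,10],[48,11],[50,0]]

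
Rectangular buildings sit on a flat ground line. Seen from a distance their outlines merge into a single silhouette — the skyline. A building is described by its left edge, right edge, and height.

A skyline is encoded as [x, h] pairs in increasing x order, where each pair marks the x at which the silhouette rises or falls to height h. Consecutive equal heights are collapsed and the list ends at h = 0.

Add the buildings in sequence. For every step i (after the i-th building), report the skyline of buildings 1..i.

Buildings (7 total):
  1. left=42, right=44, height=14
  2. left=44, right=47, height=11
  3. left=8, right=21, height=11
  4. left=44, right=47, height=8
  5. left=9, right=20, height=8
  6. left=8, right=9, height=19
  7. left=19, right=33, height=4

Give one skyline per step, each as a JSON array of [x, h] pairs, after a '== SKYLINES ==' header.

== SKYLINES ==
[[42,14],[44,0]]
[[42,14],[44,11],[47,0]]
[[8,11],[21,0],[42,14],[44,11],[47,0]]
[[8,11],[21,0],[42,14],[44,11],[47,0]]
[[8,11],[21,0],[42,14],[44,11],[47,0]]
[[8,19],[9,11],[21,0],[42,14],[44,11],[47,0]]
[[8,19],[9,11],[21,4],[33,0],[42,14],[44,11],[47,0]]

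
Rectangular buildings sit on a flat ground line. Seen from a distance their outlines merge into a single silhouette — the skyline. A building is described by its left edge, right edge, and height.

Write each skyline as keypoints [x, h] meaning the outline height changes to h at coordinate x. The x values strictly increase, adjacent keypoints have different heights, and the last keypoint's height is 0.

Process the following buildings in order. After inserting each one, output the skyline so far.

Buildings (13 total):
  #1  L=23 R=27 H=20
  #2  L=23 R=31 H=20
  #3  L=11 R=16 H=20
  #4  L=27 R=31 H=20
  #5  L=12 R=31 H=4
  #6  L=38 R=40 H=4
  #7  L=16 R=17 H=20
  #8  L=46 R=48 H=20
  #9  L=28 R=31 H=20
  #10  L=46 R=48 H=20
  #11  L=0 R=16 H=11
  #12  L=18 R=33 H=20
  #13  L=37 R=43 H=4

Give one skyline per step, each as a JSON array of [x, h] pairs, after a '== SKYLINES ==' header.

== SKYLINES ==
[[23,20],[27,0]]
[[23,20],[31,0]]
[[11,20],[16,0],[23,20],[31,0]]
[[11,20],[16,0],[23,20],[31,0]]
[[11,20],[16,4],[23,20],[31,0]]
[[11,20],[16,4],[23,20],[31,0],[38,4],[40,0]]
[[11,20],[17,4],[23,20],[31,0],[38,4],[40,0]]
[[11,20],[17,4],[23,20],[31,0],[38,4],[40,0],[46,20],[48,0]]
[[11,20],[17,4],[23,20],[31,0],[38,4],[40,0],[46,20],[48,0]]
[[11,20],[17,4],[23,20],[31,0],[38,4],[40,0],[46,20],[48,0]]
[[0,11],[11,20],[17,4],[23,20],[31,0],[38,4],[40,0],[46,20],[48,0]]
[[0,11],[11,20],[17,4],[18,20],[33,0],[38,4],[40,0],[46,20],[48,0]]
[[0,11],[11,20],[17,4],[18,20],[33,0],[37,4],[43,0],[46,20],[48,0]]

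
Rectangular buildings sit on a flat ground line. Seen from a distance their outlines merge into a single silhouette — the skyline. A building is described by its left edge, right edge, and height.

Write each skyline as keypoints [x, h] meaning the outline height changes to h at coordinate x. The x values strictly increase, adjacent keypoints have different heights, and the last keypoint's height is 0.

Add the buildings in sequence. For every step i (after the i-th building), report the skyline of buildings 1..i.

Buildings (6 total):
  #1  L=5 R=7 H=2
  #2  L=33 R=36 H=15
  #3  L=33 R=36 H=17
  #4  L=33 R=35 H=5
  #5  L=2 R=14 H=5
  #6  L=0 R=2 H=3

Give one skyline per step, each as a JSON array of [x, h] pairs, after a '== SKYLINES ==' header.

== SKYLINES ==
[[5,2],[7,0]]
[[5,2],[7,0],[33,15],[36,0]]
[[5,2],[7,0],[33,17],[36,0]]
[[5,2],[7,0],[33,17],[36,0]]
[[2,5],[14,0],[33,17],[36,0]]
[[0,3],[2,5],[14,0],[33,17],[36,0]]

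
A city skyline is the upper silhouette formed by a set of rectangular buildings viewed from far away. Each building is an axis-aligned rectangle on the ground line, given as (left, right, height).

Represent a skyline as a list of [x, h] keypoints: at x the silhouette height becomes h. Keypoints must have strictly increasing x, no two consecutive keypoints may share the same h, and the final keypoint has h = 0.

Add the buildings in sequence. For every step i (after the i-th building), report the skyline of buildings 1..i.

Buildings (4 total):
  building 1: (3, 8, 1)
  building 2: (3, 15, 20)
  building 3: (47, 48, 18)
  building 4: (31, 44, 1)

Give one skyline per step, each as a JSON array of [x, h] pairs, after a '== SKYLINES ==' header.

== SKYLINES ==
[[3,1],[8,0]]
[[3,20],[15,0]]
[[3,20],[15,0],[47,18],[48,0]]
[[3,20],[15,0],[31,1],[44,0],[47,18],[48,0]]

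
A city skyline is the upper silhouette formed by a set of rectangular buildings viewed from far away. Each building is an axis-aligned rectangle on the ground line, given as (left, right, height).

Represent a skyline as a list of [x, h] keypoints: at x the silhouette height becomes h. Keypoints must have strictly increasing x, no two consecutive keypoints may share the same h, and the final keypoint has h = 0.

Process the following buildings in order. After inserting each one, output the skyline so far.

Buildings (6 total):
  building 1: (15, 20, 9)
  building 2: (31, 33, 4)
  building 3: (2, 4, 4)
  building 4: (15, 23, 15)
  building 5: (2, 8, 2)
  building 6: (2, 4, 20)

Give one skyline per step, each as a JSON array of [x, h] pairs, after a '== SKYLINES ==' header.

== SKYLINES ==
[[15,9],[20,0]]
[[15,9],[20,0],[31,4],[33,0]]
[[2,4],[4,0],[15,9],[20,0],[31,4],[33,0]]
[[2,4],[4,0],[15,15],[23,0],[31,4],[33,0]]
[[2,4],[4,2],[8,0],[15,15],[23,0],[31,4],[33,0]]
[[2,20],[4,2],[8,0],[15,15],[23,0],[31,4],[33,0]]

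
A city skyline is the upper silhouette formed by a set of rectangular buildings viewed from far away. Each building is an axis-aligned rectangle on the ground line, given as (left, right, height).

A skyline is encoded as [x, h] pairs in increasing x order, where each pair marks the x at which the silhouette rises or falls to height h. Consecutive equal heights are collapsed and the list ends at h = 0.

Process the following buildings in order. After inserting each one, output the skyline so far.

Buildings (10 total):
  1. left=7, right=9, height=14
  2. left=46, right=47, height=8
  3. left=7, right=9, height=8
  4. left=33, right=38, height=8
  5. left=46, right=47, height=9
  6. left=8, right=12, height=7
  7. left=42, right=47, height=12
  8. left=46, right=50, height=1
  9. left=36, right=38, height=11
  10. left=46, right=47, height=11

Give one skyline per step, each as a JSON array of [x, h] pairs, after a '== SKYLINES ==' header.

== SKYLINES ==
[[7,14],[9,0]]
[[7,14],[9,0],[46,8],[47,0]]
[[7,14],[9,0],[46,8],[47,0]]
[[7,14],[9,0],[33,8],[38,0],[46,8],[47,0]]
[[7,14],[9,0],[33,8],[38,0],[46,9],[47,0]]
[[7,14],[9,7],[12,0],[33,8],[38,0],[46,9],[47,0]]
[[7,14],[9,7],[12,0],[33,8],[38,0],[42,12],[47,0]]
[[7,14],[9,7],[12,0],[33,8],[38,0],[42,12],[47,1],[50,0]]
[[7,14],[9,7],[12,0],[33,8],[36,11],[38,0],[42,12],[47,1],[50,0]]
[[7,14],[9,7],[12,0],[33,8],[36,11],[38,0],[42,12],[47,1],[50,0]]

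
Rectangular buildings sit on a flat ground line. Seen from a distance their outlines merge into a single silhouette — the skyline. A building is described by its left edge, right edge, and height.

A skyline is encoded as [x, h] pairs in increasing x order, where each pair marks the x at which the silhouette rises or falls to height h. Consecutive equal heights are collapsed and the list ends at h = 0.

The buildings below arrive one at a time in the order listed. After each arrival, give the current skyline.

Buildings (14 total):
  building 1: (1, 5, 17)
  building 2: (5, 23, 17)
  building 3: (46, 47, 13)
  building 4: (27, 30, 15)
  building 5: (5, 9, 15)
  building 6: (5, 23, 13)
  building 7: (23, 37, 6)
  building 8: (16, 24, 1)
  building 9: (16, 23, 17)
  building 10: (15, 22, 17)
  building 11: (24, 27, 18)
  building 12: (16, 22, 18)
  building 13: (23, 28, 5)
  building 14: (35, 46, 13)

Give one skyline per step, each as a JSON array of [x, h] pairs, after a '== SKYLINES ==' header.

== SKYLINES ==
[[1,17],[5,0]]
[[1,17],[23,0]]
[[1,17],[23,0],[46,13],[47,0]]
[[1,17],[23,0],[27,15],[30,0],[46,13],[47,0]]
[[1,17],[23,0],[27,15],[30,0],[46,13],[47,0]]
[[1,17],[23,0],[27,15],[30,0],[46,13],[47,0]]
[[1,17],[23,6],[27,15],[30,6],[37,0],[46,13],[47,0]]
[[1,17],[23,6],[27,15],[30,6],[37,0],[46,13],[47,0]]
[[1,17],[23,6],[27,15],[30,6],[37,0],[46,13],[47,0]]
[[1,17],[23,6],[27,15],[30,6],[37,0],[46,13],[47,0]]
[[1,17],[23,6],[24,18],[27,15],[30,6],[37,0],[46,13],[47,0]]
[[1,17],[16,18],[22,17],[23,6],[24,18],[27,15],[30,6],[37,0],[46,13],[47,0]]
[[1,17],[16,18],[22,17],[23,6],[24,18],[27,15],[30,6],[37,0],[46,13],[47,0]]
[[1,17],[16,18],[22,17],[23,6],[24,18],[27,15],[30,6],[35,13],[47,0]]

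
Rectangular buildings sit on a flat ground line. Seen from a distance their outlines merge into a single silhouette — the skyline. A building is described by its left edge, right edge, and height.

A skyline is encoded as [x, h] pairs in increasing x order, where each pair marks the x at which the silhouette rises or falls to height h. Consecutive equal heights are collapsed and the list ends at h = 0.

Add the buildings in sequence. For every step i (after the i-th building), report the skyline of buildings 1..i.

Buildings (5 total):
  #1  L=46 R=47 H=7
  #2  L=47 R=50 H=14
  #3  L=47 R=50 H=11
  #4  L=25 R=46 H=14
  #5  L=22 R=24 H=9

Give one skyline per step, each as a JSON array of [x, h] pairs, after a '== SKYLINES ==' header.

== SKYLINES ==
[[46,7],[47,0]]
[[46,7],[47,14],[50,0]]
[[46,7],[47,14],[50,0]]
[[25,14],[46,7],[47,14],[50,0]]
[[22,9],[24,0],[25,14],[46,7],[47,14],[50,0]]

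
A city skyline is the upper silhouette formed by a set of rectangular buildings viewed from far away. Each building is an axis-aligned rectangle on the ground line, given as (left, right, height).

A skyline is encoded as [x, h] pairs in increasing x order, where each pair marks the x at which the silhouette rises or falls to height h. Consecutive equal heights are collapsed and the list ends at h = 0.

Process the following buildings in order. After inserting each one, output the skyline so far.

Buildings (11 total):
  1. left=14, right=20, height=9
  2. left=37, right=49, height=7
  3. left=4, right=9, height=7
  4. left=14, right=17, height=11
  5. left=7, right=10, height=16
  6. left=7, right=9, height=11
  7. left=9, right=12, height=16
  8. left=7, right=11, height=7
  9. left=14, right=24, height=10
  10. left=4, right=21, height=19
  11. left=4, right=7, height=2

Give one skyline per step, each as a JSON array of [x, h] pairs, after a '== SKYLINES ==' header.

== SKYLINES ==
[[14,9],[20,0]]
[[14,9],[20,0],[37,7],[49,0]]
[[4,7],[9,0],[14,9],[20,0],[37,7],[49,0]]
[[4,7],[9,0],[14,11],[17,9],[20,0],[37,7],[49,0]]
[[4,7],[7,16],[10,0],[14,11],[17,9],[20,0],[37,7],[49,0]]
[[4,7],[7,16],[10,0],[14,11],[17,9],[20,0],[37,7],[49,0]]
[[4,7],[7,16],[12,0],[14,11],[17,9],[20,0],[37,7],[49,0]]
[[4,7],[7,16],[12,0],[14,11],[17,9],[20,0],[37,7],[49,0]]
[[4,7],[7,16],[12,0],[14,11],[17,10],[24,0],[37,7],[49,0]]
[[4,19],[21,10],[24,0],[37,7],[49,0]]
[[4,19],[21,10],[24,0],[37,7],[49,0]]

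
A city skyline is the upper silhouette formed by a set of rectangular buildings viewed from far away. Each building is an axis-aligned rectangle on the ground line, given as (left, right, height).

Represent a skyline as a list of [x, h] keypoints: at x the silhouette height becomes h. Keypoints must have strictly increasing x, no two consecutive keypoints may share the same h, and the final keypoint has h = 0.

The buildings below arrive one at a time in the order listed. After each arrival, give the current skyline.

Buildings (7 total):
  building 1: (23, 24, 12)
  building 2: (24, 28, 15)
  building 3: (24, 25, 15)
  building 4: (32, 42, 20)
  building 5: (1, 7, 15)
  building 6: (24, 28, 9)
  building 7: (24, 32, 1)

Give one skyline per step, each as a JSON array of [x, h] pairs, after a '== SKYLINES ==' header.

== SKYLINES ==
[[23,12],[24,0]]
[[23,12],[24,15],[28,0]]
[[23,12],[24,15],[28,0]]
[[23,12],[24,15],[28,0],[32,20],[42,0]]
[[1,15],[7,0],[23,12],[24,15],[28,0],[32,20],[42,0]]
[[1,15],[7,0],[23,12],[24,15],[28,0],[32,20],[42,0]]
[[1,15],[7,0],[23,12],[24,15],[28,1],[32,20],[42,0]]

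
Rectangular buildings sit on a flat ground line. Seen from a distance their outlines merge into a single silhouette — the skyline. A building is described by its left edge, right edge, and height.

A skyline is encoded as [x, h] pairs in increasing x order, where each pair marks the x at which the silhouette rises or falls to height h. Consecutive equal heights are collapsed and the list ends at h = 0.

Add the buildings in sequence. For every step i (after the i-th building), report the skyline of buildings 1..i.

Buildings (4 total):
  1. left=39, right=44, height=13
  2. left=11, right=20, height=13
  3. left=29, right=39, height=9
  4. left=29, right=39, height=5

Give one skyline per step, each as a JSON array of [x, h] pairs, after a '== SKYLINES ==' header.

== SKYLINES ==
[[39,13],[44,0]]
[[11,13],[20,0],[39,13],[44,0]]
[[11,13],[20,0],[29,9],[39,13],[44,0]]
[[11,13],[20,0],[29,9],[39,13],[44,0]]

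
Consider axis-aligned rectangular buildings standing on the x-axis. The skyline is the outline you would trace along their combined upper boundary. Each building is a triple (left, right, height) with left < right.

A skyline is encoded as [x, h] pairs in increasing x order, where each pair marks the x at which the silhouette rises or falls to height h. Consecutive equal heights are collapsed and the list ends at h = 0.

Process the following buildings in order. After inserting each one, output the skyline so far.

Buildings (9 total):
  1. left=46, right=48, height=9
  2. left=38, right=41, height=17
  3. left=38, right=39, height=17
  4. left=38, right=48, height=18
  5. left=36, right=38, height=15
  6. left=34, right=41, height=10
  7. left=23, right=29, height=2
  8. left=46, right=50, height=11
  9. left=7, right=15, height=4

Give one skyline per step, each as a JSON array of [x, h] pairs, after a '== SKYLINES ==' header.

== SKYLINES ==
[[46,9],[48,0]]
[[38,17],[41,0],[46,9],[48,0]]
[[38,17],[41,0],[46,9],[48,0]]
[[38,18],[48,0]]
[[36,15],[38,18],[48,0]]
[[34,10],[36,15],[38,18],[48,0]]
[[23,2],[29,0],[34,10],[36,15],[38,18],[48,0]]
[[23,2],[29,0],[34,10],[36,15],[38,18],[48,11],[50,0]]
[[7,4],[15,0],[23,2],[29,0],[34,10],[36,15],[38,18],[48,11],[50,0]]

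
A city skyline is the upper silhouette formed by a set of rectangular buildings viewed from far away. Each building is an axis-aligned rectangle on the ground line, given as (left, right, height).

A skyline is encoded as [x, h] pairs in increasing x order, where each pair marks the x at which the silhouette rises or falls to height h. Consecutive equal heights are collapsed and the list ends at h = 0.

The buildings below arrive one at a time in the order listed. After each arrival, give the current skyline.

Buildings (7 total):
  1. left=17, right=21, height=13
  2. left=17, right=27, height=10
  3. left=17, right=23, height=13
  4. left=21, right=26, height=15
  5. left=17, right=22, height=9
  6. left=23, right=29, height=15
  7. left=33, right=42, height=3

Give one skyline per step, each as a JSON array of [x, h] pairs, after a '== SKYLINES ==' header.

== SKYLINES ==
[[17,13],[21,0]]
[[17,13],[21,10],[27,0]]
[[17,13],[23,10],[27,0]]
[[17,13],[21,15],[26,10],[27,0]]
[[17,13],[21,15],[26,10],[27,0]]
[[17,13],[21,15],[29,0]]
[[17,13],[21,15],[29,0],[33,3],[42,0]]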